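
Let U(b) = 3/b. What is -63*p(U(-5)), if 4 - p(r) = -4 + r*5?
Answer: -693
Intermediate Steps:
p(r) = 8 - 5*r (p(r) = 4 - (-4 + r*5) = 4 - (-4 + 5*r) = 4 + (4 - 5*r) = 8 - 5*r)
-63*p(U(-5)) = -63*(8 - 15/(-5)) = -63*(8 - 15*(-1)/5) = -63*(8 - 5*(-⅗)) = -63*(8 + 3) = -63*11 = -693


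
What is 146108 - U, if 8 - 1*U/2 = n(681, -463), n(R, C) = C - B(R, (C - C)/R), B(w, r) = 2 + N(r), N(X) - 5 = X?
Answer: 145152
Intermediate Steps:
N(X) = 5 + X
B(w, r) = 7 + r (B(w, r) = 2 + (5 + r) = 7 + r)
n(R, C) = -7 + C (n(R, C) = C - (7 + (C - C)/R) = C - (7 + 0/R) = C - (7 + 0) = C - 1*7 = C - 7 = -7 + C)
U = 956 (U = 16 - 2*(-7 - 463) = 16 - 2*(-470) = 16 + 940 = 956)
146108 - U = 146108 - 1*956 = 146108 - 956 = 145152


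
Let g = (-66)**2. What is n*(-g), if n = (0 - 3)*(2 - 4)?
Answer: -26136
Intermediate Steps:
g = 4356
n = 6 (n = -3*(-2) = 6)
n*(-g) = 6*(-1*4356) = 6*(-4356) = -26136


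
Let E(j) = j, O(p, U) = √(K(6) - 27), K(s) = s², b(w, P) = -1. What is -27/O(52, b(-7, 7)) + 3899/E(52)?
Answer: 3431/52 ≈ 65.981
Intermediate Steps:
O(p, U) = 3 (O(p, U) = √(6² - 27) = √(36 - 27) = √9 = 3)
-27/O(52, b(-7, 7)) + 3899/E(52) = -27/3 + 3899/52 = -27*⅓ + 3899*(1/52) = -9 + 3899/52 = 3431/52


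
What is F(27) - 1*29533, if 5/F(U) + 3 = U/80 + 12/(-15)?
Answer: -8181041/277 ≈ -29534.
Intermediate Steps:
F(U) = 5/(-19/5 + U/80) (F(U) = 5/(-3 + (U/80 + 12/(-15))) = 5/(-3 + (U*(1/80) + 12*(-1/15))) = 5/(-3 + (U/80 - 4/5)) = 5/(-3 + (-4/5 + U/80)) = 5/(-19/5 + U/80))
F(27) - 1*29533 = 400/(-304 + 27) - 1*29533 = 400/(-277) - 29533 = 400*(-1/277) - 29533 = -400/277 - 29533 = -8181041/277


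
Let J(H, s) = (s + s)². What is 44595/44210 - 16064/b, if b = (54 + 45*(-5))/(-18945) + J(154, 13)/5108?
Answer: -47725815859141/420003842 ≈ -1.1363e+5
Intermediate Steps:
J(H, s) = 4*s² (J(H, s) = (2*s)² = 4*s²)
b = 380008/2688085 (b = (54 + 45*(-5))/(-18945) + (4*13²)/5108 = (54 - 225)*(-1/18945) + (4*169)*(1/5108) = -171*(-1/18945) + 676*(1/5108) = 19/2105 + 169/1277 = 380008/2688085 ≈ 0.14137)
44595/44210 - 16064/b = 44595/44210 - 16064/380008/2688085 = 44595*(1/44210) - 16064*2688085/380008 = 8919/8842 - 5397674680/47501 = -47725815859141/420003842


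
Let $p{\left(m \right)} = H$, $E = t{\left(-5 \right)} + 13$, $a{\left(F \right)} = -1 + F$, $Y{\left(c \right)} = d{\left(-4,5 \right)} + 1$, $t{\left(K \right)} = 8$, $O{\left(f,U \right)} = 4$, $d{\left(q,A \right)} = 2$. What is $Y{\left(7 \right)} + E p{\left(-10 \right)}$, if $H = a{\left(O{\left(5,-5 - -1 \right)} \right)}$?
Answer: $66$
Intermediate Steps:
$Y{\left(c \right)} = 3$ ($Y{\left(c \right)} = 2 + 1 = 3$)
$E = 21$ ($E = 8 + 13 = 21$)
$H = 3$ ($H = -1 + 4 = 3$)
$p{\left(m \right)} = 3$
$Y{\left(7 \right)} + E p{\left(-10 \right)} = 3 + 21 \cdot 3 = 3 + 63 = 66$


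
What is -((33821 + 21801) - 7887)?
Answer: -47735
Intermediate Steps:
-((33821 + 21801) - 7887) = -(55622 - 7887) = -1*47735 = -47735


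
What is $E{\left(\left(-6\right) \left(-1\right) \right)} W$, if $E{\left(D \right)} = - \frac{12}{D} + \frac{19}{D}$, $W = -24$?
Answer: $-28$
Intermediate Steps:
$E{\left(D \right)} = \frac{7}{D}$
$E{\left(\left(-6\right) \left(-1\right) \right)} W = \frac{7}{\left(-6\right) \left(-1\right)} \left(-24\right) = \frac{7}{6} \left(-24\right) = -28$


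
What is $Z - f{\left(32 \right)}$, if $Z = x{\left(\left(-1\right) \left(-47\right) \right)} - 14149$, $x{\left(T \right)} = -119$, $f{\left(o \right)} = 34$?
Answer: $-14302$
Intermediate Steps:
$Z = -14268$ ($Z = -119 - 14149 = -14268$)
$Z - f{\left(32 \right)} = -14268 - 34 = -14302$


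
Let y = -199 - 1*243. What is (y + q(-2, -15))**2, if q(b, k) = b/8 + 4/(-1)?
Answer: 3186225/16 ≈ 1.9914e+5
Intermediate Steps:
y = -442 (y = -199 - 243 = -442)
q(b, k) = -4 + b/8 (q(b, k) = b*(1/8) + 4*(-1) = b/8 - 4 = -4 + b/8)
(y + q(-2, -15))**2 = (-442 + (-4 + (1/8)*(-2)))**2 = (-442 + (-4 - 1/4))**2 = (-442 - 17/4)**2 = (-1785/4)**2 = 3186225/16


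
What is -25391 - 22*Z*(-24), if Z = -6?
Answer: -28559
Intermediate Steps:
-25391 - 22*Z*(-24) = -25391 - 22*(-6)*(-24) = -25391 + 132*(-24) = -25391 - 3168 = -28559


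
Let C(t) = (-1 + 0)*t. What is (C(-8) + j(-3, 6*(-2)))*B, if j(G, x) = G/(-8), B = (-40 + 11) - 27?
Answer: -469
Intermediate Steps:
B = -56 (B = -29 - 27 = -56)
C(t) = -t
j(G, x) = -G/8 (j(G, x) = G*(-⅛) = -G/8)
(C(-8) + j(-3, 6*(-2)))*B = (-1*(-8) - ⅛*(-3))*(-56) = (8 + 3/8)*(-56) = (67/8)*(-56) = -469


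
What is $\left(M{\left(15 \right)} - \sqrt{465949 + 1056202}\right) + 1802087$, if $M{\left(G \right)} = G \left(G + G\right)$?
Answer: $1802537 - \sqrt{1522151} \approx 1.8013 \cdot 10^{6}$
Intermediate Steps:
$M{\left(G \right)} = 2 G^{2}$ ($M{\left(G \right)} = G 2 G = 2 G^{2}$)
$\left(M{\left(15 \right)} - \sqrt{465949 + 1056202}\right) + 1802087 = \left(2 \cdot 15^{2} - \sqrt{465949 + 1056202}\right) + 1802087 = \left(2 \cdot 225 - \sqrt{1522151}\right) + 1802087 = \left(450 - \sqrt{1522151}\right) + 1802087 = 1802537 - \sqrt{1522151}$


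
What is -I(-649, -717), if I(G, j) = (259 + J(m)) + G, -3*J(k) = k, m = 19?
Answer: 1189/3 ≈ 396.33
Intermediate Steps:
J(k) = -k/3
I(G, j) = 758/3 + G (I(G, j) = (259 - ⅓*19) + G = (259 - 19/3) + G = 758/3 + G)
-I(-649, -717) = -(758/3 - 649) = -1*(-1189/3) = 1189/3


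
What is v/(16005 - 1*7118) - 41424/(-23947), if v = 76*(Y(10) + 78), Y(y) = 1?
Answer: 511912876/212816989 ≈ 2.4054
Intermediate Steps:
v = 6004 (v = 76*(1 + 78) = 76*79 = 6004)
v/(16005 - 1*7118) - 41424/(-23947) = 6004/(16005 - 1*7118) - 41424/(-23947) = 6004/(16005 - 7118) - 41424*(-1/23947) = 6004/8887 + 41424/23947 = 511912876/212816989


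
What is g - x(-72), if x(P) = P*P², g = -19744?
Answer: 353504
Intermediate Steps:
x(P) = P³
g - x(-72) = -19744 - 1*(-72)³ = -19744 - 1*(-373248) = -19744 + 373248 = 353504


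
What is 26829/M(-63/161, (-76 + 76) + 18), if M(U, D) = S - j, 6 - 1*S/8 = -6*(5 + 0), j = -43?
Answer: 26829/331 ≈ 81.054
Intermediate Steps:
S = 288 (S = 48 - (-48)*(5 + 0) = 48 - (-48)*5 = 48 - 8*(-30) = 48 + 240 = 288)
M(U, D) = 331 (M(U, D) = 288 - 1*(-43) = 288 + 43 = 331)
26829/M(-63/161, (-76 + 76) + 18) = 26829/331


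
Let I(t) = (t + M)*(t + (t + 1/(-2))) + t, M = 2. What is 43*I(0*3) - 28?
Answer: -71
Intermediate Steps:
I(t) = t + (2 + t)*(-1/2 + 2*t) (I(t) = (t + 2)*(t + (t + 1/(-2))) + t = (2 + t)*(t + (t - 1/2)) + t = (2 + t)*(t + (-1/2 + t)) + t = (2 + t)*(-1/2 + 2*t) + t = t + (2 + t)*(-1/2 + 2*t))
43*I(0*3) - 28 = 43*(-1 + 2*(0*3)**2 + 9*(0*3)/2) - 28 = 43*(-1 + 2*0**2 + (9/2)*0) - 28 = 43*(-1 + 2*0 + 0) - 28 = 43*(-1 + 0 + 0) - 28 = 43*(-1) - 28 = -43 - 28 = -71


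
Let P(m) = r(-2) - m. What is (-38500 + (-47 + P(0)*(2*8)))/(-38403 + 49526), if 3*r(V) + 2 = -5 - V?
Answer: -115721/33369 ≈ -3.4679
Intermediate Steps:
r(V) = -7/3 - V/3 (r(V) = -⅔ + (-5 - V)/3 = -⅔ + (-5/3 - V/3) = -7/3 - V/3)
P(m) = -5/3 - m (P(m) = (-7/3 - ⅓*(-2)) - m = (-7/3 + ⅔) - m = -5/3 - m)
(-38500 + (-47 + P(0)*(2*8)))/(-38403 + 49526) = (-38500 + (-47 + (-5/3 - 1*0)*(2*8)))/(-38403 + 49526) = (-38500 + (-47 + (-5/3 + 0)*16))/11123 = (-38500 + (-47 - 5/3*16))*(1/11123) = (-38500 + (-47 - 80/3))*(1/11123) = (-38500 - 221/3)*(1/11123) = -115721/3*1/11123 = -115721/33369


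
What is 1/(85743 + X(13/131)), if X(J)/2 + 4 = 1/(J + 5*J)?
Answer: 39/3343796 ≈ 1.1663e-5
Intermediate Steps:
X(J) = -8 + 1/(3*J) (X(J) = -8 + 2/(J + 5*J) = -8 + 2/((6*J)) = -8 + 2*(1/(6*J)) = -8 + 1/(3*J))
1/(85743 + X(13/131)) = 1/(85743 + (-8 + 1/(3*((13/131))))) = 1/(85743 + (-8 + 1/(3*((13*(1/131)))))) = 1/(85743 + (-8 + 1/(3*(13/131)))) = 1/(85743 + (-8 + (1/3)*(131/13))) = 1/(85743 + (-8 + 131/39)) = 1/(85743 - 181/39) = 1/(3343796/39) = 39/3343796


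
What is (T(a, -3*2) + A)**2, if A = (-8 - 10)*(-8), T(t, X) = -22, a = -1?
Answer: 14884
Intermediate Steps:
A = 144 (A = -18*(-8) = 144)
(T(a, -3*2) + A)**2 = (-22 + 144)**2 = 122**2 = 14884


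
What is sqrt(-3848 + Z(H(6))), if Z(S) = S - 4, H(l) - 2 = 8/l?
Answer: I*sqrt(34638)/3 ≈ 62.038*I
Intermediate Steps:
H(l) = 2 + 8/l
Z(S) = -4 + S
sqrt(-3848 + Z(H(6))) = sqrt(-3848 + (-4 + (2 + 8/6))) = sqrt(-3848 + (-4 + (2 + 8*(1/6)))) = sqrt(-3848 + (-4 + (2 + 4/3))) = sqrt(-3848 + (-4 + 10/3)) = sqrt(-3848 - 2/3) = sqrt(-11546/3) = I*sqrt(34638)/3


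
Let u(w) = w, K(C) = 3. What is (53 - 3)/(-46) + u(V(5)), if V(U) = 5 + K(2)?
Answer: 159/23 ≈ 6.9130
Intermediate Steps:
V(U) = 8 (V(U) = 5 + 3 = 8)
(53 - 3)/(-46) + u(V(5)) = (53 - 3)/(-46) + 8 = 50*(-1/46) + 8 = -25/23 + 8 = 159/23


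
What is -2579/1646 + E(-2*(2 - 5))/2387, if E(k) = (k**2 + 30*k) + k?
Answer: -5790661/3929002 ≈ -1.4738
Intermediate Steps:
E(k) = k**2 + 31*k
-2579/1646 + E(-2*(2 - 5))/2387 = -2579/1646 + ((-2*(2 - 5))*(31 - 2*(2 - 5)))/2387 = -2579*1/1646 + ((-2*(-3))*(31 - 2*(-3)))*(1/2387) = -2579/1646 + (6*(31 + 6))*(1/2387) = -2579/1646 + (6*37)*(1/2387) = -2579/1646 + 222*(1/2387) = -2579/1646 + 222/2387 = -5790661/3929002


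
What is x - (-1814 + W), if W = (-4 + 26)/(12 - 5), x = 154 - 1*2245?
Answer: -1961/7 ≈ -280.14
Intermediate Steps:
x = -2091 (x = 154 - 2245 = -2091)
W = 22/7 ≈ 3.1429
x - (-1814 + W) = -2091 - (-1814 + 22/7) = -2091 - 1*(-12676/7) = -2091 + 12676/7 = -1961/7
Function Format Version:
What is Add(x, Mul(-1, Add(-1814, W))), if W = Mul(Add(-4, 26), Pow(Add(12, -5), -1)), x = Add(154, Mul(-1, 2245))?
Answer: Rational(-1961, 7) ≈ -280.14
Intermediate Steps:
x = -2091 (x = Add(154, -2245) = -2091)
W = Rational(22, 7) (W = Mul(22, Pow(7, -1)) = Mul(22, Rational(1, 7)) = Rational(22, 7) ≈ 3.1429)
Add(x, Mul(-1, Add(-1814, W))) = Add(-2091, Mul(-1, Add(-1814, Rational(22, 7)))) = Add(-2091, Mul(-1, Rational(-12676, 7))) = Add(-2091, Rational(12676, 7)) = Rational(-1961, 7)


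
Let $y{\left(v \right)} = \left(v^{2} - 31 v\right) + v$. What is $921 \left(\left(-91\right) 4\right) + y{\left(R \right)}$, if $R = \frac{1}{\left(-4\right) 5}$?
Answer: $- \frac{134096999}{400} \approx -3.3524 \cdot 10^{5}$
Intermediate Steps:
$R = - \frac{1}{20}$ ($R = \frac{1}{-20} = - \frac{1}{20} \approx -0.05$)
$y{\left(v \right)} = v^{2} - 30 v$
$921 \left(\left(-91\right) 4\right) + y{\left(R \right)} = 921 \left(\left(-91\right) 4\right) - \frac{-30 - \frac{1}{20}}{20} = 921 \left(-364\right) - - \frac{601}{400} = -335244 + \frac{601}{400} = - \frac{134096999}{400}$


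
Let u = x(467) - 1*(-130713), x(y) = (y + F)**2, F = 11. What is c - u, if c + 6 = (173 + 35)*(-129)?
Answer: -386035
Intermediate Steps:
x(y) = (11 + y)**2 (x(y) = (y + 11)**2 = (11 + y)**2)
u = 359197 (u = (11 + 467)**2 - 1*(-130713) = 478**2 + 130713 = 228484 + 130713 = 359197)
c = -26838 (c = -6 + (173 + 35)*(-129) = -6 + 208*(-129) = -6 - 26832 = -26838)
c - u = -26838 - 1*359197 = -26838 - 359197 = -386035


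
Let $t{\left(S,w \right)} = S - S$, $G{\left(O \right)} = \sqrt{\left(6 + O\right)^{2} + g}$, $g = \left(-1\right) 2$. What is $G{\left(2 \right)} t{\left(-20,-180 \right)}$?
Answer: $0$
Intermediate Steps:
$g = -2$
$G{\left(O \right)} = \sqrt{-2 + \left(6 + O\right)^{2}}$ ($G{\left(O \right)} = \sqrt{\left(6 + O\right)^{2} - 2} = \sqrt{-2 + \left(6 + O\right)^{2}}$)
$t{\left(S,w \right)} = 0$
$G{\left(2 \right)} t{\left(-20,-180 \right)} = \sqrt{-2 + \left(6 + 2\right)^{2}} \cdot 0 = \sqrt{-2 + 8^{2}} \cdot 0 = \sqrt{-2 + 64} \cdot 0 = \sqrt{62} \cdot 0 = 0$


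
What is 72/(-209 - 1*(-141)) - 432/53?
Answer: -8298/901 ≈ -9.2098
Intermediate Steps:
72/(-209 - 1*(-141)) - 432/53 = 72/(-209 + 141) - 432*1/53 = 72/(-68) - 432/53 = 72*(-1/68) - 432/53 = -18/17 - 432/53 = -8298/901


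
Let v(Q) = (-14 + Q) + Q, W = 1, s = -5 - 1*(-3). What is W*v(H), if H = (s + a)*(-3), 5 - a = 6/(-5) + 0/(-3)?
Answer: -196/5 ≈ -39.200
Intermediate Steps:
s = -2 (s = -5 + 3 = -2)
a = 31/5 (a = 5 - (6/(-5) + 0/(-3)) = 5 - (6*(-1/5) + 0*(-1/3)) = 5 - (-6/5 + 0) = 5 - 1*(-6/5) = 5 + 6/5 = 31/5 ≈ 6.2000)
H = -63/5 (H = (-2 + 31/5)*(-3) = (21/5)*(-3) = -63/5 ≈ -12.600)
v(Q) = -14 + 2*Q
W*v(H) = 1*(-14 + 2*(-63/5)) = 1*(-14 - 126/5) = 1*(-196/5) = -196/5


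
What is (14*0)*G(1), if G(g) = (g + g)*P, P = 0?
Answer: 0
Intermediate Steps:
G(g) = 0 (G(g) = (g + g)*0 = (2*g)*0 = 0)
(14*0)*G(1) = (14*0)*0 = 0*0 = 0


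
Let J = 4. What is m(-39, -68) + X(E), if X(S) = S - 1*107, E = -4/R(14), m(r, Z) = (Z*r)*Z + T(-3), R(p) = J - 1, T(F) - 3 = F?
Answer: -541333/3 ≈ -1.8044e+5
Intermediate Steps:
T(F) = 3 + F
R(p) = 3 (R(p) = 4 - 1 = 3)
m(r, Z) = r*Z² (m(r, Z) = (Z*r)*Z + (3 - 3) = r*Z² + 0 = r*Z²)
E = -4/3 ≈ -1.3333
X(S) = -107 + S (X(S) = S - 107 = -107 + S)
m(-39, -68) + X(E) = -39*(-68)² + (-107 - 4/3) = -39*4624 - 325/3 = -180336 - 325/3 = -541333/3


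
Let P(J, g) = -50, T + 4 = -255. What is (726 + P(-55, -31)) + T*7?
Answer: -1137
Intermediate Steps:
T = -259 (T = -4 - 255 = -259)
(726 + P(-55, -31)) + T*7 = (726 - 50) - 259*7 = 676 - 1813 = -1137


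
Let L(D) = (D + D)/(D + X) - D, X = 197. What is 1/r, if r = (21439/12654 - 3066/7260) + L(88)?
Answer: -765567/65923375 ≈ -0.011613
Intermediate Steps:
L(D) = -D + 2*D/(197 + D) (L(D) = (D + D)/(D + 197) - D = (2*D)/(197 + D) - D = 2*D/(197 + D) - D = -D + 2*D/(197 + D))
r = -65923375/765567 (r = (21439/12654 - 3066/7260) - 1*88*(195 + 88)/(197 + 88) = (21439*(1/12654) - 3066*1/7260) - 1*88*283/285 = (21439/12654 - 511/1210) - 1*88*1/285*283 = 4868749/3827835 - 24904/285 = -65923375/765567 ≈ -86.110)
1/r = 1/(-65923375/765567) = -765567/65923375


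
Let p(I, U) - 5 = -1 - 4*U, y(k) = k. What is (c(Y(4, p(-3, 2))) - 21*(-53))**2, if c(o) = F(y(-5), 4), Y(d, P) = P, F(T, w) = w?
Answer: 1247689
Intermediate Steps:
p(I, U) = 4 - 4*U (p(I, U) = 5 + (-1 - 4*U) = 4 - 4*U)
c(o) = 4
(c(Y(4, p(-3, 2))) - 21*(-53))**2 = (4 - 21*(-53))**2 = (4 + 1113)**2 = 1117**2 = 1247689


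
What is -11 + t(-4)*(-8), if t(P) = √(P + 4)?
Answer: -11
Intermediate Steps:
t(P) = √(4 + P)
-11 + t(-4)*(-8) = -11 + √(4 - 4)*(-8) = -11 + √0*(-8) = -11 + 0*(-8) = -11 + 0 = -11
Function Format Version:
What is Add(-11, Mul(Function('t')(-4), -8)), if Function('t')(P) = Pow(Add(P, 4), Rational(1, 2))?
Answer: -11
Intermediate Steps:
Function('t')(P) = Pow(Add(4, P), Rational(1, 2))
Add(-11, Mul(Function('t')(-4), -8)) = Add(-11, Mul(Pow(Add(4, -4), Rational(1, 2)), -8)) = Add(-11, Mul(Pow(0, Rational(1, 2)), -8)) = Add(-11, Mul(0, -8)) = Add(-11, 0) = -11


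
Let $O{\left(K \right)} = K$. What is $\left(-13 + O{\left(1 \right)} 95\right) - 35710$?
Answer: $-35628$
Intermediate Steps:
$\left(-13 + O{\left(1 \right)} 95\right) - 35710 = \left(-13 + 1 \cdot 95\right) - 35710 = \left(-13 + 95\right) - 35710 = 82 - 35710 = -35628$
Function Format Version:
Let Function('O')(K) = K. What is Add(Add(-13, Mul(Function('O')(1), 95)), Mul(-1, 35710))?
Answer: -35628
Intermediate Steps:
Add(Add(-13, Mul(Function('O')(1), 95)), Mul(-1, 35710)) = Add(Add(-13, Mul(1, 95)), Mul(-1, 35710)) = Add(Add(-13, 95), -35710) = Add(82, -35710) = -35628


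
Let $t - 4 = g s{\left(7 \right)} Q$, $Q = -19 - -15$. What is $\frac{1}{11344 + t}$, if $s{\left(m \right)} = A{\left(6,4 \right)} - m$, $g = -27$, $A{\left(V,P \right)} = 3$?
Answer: $\frac{1}{10916} \approx 9.1609 \cdot 10^{-5}$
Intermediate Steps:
$Q = -4$ ($Q = -19 + 15 = -4$)
$s{\left(m \right)} = 3 - m$
$t = -428$ ($t = 4 + - 27 \left(3 - 7\right) \left(-4\right) = 4 + \left(-27\right) \left(-4\right) \left(-4\right) = 4 + 108 \left(-4\right) = 4 - 432 = -428$)
$\frac{1}{11344 + t} = \frac{1}{11344 - 428} = \frac{1}{10916}$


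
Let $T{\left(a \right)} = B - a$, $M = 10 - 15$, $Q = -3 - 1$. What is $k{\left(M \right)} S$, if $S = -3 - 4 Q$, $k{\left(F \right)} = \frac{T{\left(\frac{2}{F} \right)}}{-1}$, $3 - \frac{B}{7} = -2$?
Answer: $- \frac{2301}{5} \approx -460.2$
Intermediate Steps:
$Q = -4$
$M = -5$ ($M = 10 - 15 = -5$)
$B = 35$ ($B = 21 - -14 = 21 + 14 = 35$)
$T{\left(a \right)} = 35 - a$
$k{\left(F \right)} = -35 + \frac{2}{F}$ ($k{\left(F \right)} = \frac{35 - \frac{2}{F}}{-1} = \left(35 - \frac{2}{F}\right) \left(-1\right) = -35 + \frac{2}{F}$)
$S = 13$ ($S = -3 - -16 = -3 + 16 = 13$)
$k{\left(M \right)} S = \left(-35 + \frac{2}{-5}\right) 13 = \left(-35 + 2 \left(- \frac{1}{5}\right)\right) 13 = \left(-35 - \frac{2}{5}\right) 13 = \left(- \frac{177}{5}\right) 13 = - \frac{2301}{5}$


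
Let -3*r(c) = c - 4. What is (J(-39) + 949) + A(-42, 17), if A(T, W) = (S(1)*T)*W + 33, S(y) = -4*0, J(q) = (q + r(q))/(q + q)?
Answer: 114931/117 ≈ 982.32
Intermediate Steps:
r(c) = 4/3 - c/3 (r(c) = -(c - 4)/3 = -(-4 + c)/3 = 4/3 - c/3)
J(q) = (4/3 + 2*q/3)/(2*q) (J(q) = (q + (4/3 - q/3))/(q + q) = (4/3 + 2*q/3)/((2*q)) = (4/3 + 2*q/3)*(1/(2*q)) = (4/3 + 2*q/3)/(2*q))
S(y) = 0
A(T, W) = 33 (A(T, W) = (0*T)*W + 33 = 0*W + 33 = 0 + 33 = 33)
(J(-39) + 949) + A(-42, 17) = ((⅓)*(2 - 39)/(-39) + 949) + 33 = ((⅓)*(-1/39)*(-37) + 949) + 33 = (37/117 + 949) + 33 = 111070/117 + 33 = 114931/117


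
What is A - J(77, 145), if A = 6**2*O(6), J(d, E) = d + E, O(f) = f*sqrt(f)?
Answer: -222 + 216*sqrt(6) ≈ 307.09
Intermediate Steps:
O(f) = f**(3/2)
J(d, E) = E + d
A = 216*sqrt(6) (A = 6**2*6**(3/2) = 36*(6*sqrt(6)) = 216*sqrt(6) ≈ 529.09)
A - J(77, 145) = 216*sqrt(6) - (145 + 77) = 216*sqrt(6) - 1*222 = 216*sqrt(6) - 222 = -222 + 216*sqrt(6)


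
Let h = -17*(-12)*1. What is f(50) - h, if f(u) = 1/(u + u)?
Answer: -20399/100 ≈ -203.99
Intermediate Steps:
f(u) = 1/(2*u)
h = 204 (h = 204*1 = 204)
f(50) - h = (½)/50 - 1*204 = (½)*(1/50) - 204 = 1/100 - 204 = -20399/100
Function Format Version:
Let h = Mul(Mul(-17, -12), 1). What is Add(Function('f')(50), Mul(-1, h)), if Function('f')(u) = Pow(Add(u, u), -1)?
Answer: Rational(-20399, 100) ≈ -203.99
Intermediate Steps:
Function('f')(u) = Mul(Rational(1, 2), Pow(u, -1)) (Function('f')(u) = Pow(Mul(2, u), -1) = Mul(Rational(1, 2), Pow(u, -1)))
h = 204 (h = Mul(204, 1) = 204)
Add(Function('f')(50), Mul(-1, h)) = Add(Mul(Rational(1, 2), Pow(50, -1)), Mul(-1, 204)) = Add(Mul(Rational(1, 2), Rational(1, 50)), -204) = Add(Rational(1, 100), -204) = Rational(-20399, 100)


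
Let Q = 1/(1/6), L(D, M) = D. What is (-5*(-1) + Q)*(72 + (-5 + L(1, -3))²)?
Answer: 968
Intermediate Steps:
Q = 6 (Q = 1/(⅙) = 6)
(-5*(-1) + Q)*(72 + (-5 + L(1, -3))²) = (-5*(-1) + 6)*(72 + (-5 + 1)²) = (5 + 6)*(72 + (-4)²) = 11*(72 + 16) = 11*88 = 968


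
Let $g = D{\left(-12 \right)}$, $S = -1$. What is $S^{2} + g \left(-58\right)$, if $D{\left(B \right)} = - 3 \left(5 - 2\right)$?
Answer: $523$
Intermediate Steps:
$D{\left(B \right)} = -9$ ($D{\left(B \right)} = \left(-3\right) 3 = -9$)
$g = -9$
$S^{2} + g \left(-58\right) = \left(-1\right)^{2} - -522 = 1 + 522 = 523$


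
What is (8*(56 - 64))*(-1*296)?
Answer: 18944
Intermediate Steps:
(8*(56 - 64))*(-1*296) = (8*(-8))*(-296) = -64*(-296) = 18944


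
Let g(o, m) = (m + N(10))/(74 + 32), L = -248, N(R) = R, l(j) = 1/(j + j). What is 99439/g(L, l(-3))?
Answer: 63243204/59 ≈ 1.0719e+6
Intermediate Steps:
l(j) = 1/(2*j)
g(o, m) = 5/53 + m/106 (g(o, m) = (m + 10)/(74 + 32) = (10 + m)/106 = (10 + m)*(1/106) = 5/53 + m/106)
99439/g(L, l(-3)) = 99439/(5/53 + ((½)/(-3))/106) = 99439/(5/53 + ((½)*(-⅓))/106) = 99439/(5/53 + (1/106)*(-⅙)) = 99439/(5/53 - 1/636) = 99439/(59/636) = 99439*(636/59) = 63243204/59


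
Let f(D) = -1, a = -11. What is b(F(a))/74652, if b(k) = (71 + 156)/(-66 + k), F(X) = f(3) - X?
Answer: -227/4180512 ≈ -5.4300e-5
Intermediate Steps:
F(X) = -1 - X
b(k) = 227/(-66 + k)
b(F(a))/74652 = (227/(-66 + (-1 - 1*(-11))))/74652 = (227/(-66 + (-1 + 11)))*(1/74652) = (227/(-66 + 10))*(1/74652) = (227/(-56))*(1/74652) = (227*(-1/56))*(1/74652) = -227/56*1/74652 = -227/4180512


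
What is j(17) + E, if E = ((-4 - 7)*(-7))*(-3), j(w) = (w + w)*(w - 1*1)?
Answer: 313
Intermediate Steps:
j(w) = 2*w*(-1 + w) (j(w) = (2*w)*(w - 1) = (2*w)*(-1 + w) = 2*w*(-1 + w))
E = -231 (E = -11*(-7)*(-3) = 77*(-3) = -231)
j(17) + E = 2*17*(-1 + 17) - 231 = 2*17*16 - 231 = 544 - 231 = 313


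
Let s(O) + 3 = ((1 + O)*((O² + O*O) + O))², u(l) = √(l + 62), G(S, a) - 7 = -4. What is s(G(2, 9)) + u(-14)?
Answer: 7053 + 4*√3 ≈ 7059.9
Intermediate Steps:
G(S, a) = 3 (G(S, a) = 7 - 4 = 3)
u(l) = √(62 + l)
s(O) = -3 + (1 + O)²*(O + 2*O²)² (s(O) = -3 + ((1 + O)*((O² + O*O) + O))² = -3 + ((1 + O)*((O² + O²) + O))² = -3 + ((1 + O)*(2*O² + O))² = -3 + ((1 + O)*(O + 2*O²))² = -3 + (1 + O)²*(O + 2*O²)²)
s(G(2, 9)) + u(-14) = (-3 + 3²*(1 + 3)²*(1 + 2*3)²) + √(62 - 14) = (-3 + 9*4²*(1 + 6)²) + √48 = (-3 + 9*16*7²) + 4*√3 = (-3 + 9*16*49) + 4*√3 = (-3 + 7056) + 4*√3 = 7053 + 4*√3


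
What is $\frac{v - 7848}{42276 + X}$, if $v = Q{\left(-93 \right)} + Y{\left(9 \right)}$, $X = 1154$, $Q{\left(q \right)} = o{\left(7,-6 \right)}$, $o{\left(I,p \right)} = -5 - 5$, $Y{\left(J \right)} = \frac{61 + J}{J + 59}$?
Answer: $- \frac{267137}{1476620} \approx -0.18091$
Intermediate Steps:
$Y{\left(J \right)} = \frac{61 + J}{59 + J}$
$o{\left(I,p \right)} = -10$
$Q{\left(q \right)} = -10$
$v = - \frac{305}{34}$ ($v = -10 + \frac{61 + 9}{59 + 9} = -10 + \frac{1}{68} \cdot 70 = -10 + \frac{35}{34} = - \frac{305}{34} \approx -8.9706$)
$\frac{v - 7848}{42276 + X} = \frac{- \frac{305}{34} - 7848}{42276 + 1154} = - \frac{267137}{34 \cdot 43430} = \left(- \frac{267137}{34}\right) \frac{1}{43430} = - \frac{267137}{1476620}$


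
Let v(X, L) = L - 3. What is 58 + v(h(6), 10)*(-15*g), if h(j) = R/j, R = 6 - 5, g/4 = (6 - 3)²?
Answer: -3722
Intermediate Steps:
g = 36 (g = 4*(6 - 3)² = 4*3² = 4*9 = 36)
R = 1
h(j) = 1/j
v(X, L) = -3 + L
58 + v(h(6), 10)*(-15*g) = 58 + (-3 + 10)*(-15*36) = 58 + 7*(-540) = 58 - 3780 = -3722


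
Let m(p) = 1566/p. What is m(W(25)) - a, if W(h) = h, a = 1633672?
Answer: -40840234/25 ≈ -1.6336e+6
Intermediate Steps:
m(W(25)) - a = 1566/25 - 1*1633672 = 1566*(1/25) - 1633672 = 1566/25 - 1633672 = -40840234/25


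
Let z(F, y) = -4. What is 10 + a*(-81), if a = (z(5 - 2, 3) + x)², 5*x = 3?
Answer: -23159/25 ≈ -926.36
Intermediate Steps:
x = ⅗ (x = (⅕)*3 = ⅗ ≈ 0.60000)
a = 289/25 (a = (-4 + ⅗)² = (-17/5)² = 289/25 ≈ 11.560)
10 + a*(-81) = 10 + (289/25)*(-81) = 10 - 23409/25 = -23159/25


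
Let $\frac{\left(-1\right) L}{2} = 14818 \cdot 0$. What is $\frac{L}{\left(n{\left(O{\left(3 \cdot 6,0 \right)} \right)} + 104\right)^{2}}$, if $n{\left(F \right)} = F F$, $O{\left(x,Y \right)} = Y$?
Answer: $0$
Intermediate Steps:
$n{\left(F \right)} = F^{2}$
$L = 0$ ($L = - 2 \cdot 14818 \cdot 0 = \left(-2\right) 0 = 0$)
$\frac{L}{\left(n{\left(O{\left(3 \cdot 6,0 \right)} \right)} + 104\right)^{2}} = \frac{0}{\left(0^{2} + 104\right)^{2}} = \frac{0}{\left(0 + 104\right)^{2}} = \frac{0}{104^{2}} = \frac{0}{10816} = 0 \cdot \frac{1}{10816} = 0$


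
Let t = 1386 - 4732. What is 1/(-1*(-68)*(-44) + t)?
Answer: -1/6338 ≈ -0.00015778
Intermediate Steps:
t = -3346
1/(-1*(-68)*(-44) + t) = 1/(-1*(-68)*(-44) - 3346) = 1/(68*(-44) - 3346) = 1/(-2992 - 3346) = 1/(-6338) = -1/6338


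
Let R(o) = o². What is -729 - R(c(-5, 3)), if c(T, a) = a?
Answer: -738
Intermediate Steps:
-729 - R(c(-5, 3)) = -729 - 1*3² = -729 - 1*9 = -729 - 9 = -738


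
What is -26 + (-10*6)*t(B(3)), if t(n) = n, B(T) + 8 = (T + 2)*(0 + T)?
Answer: -446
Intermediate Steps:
B(T) = -8 + T*(2 + T) (B(T) = -8 + (T + 2)*(0 + T) = -8 + (2 + T)*T = -8 + T*(2 + T))
-26 + (-10*6)*t(B(3)) = -26 + (-10*6)*(-8 + 3² + 2*3) = -26 - 60*(-8 + 9 + 6) = -26 - 60*7 = -26 - 420 = -446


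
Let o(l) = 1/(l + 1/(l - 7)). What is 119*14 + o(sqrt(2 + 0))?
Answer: 148281/89 + 46*sqrt(2)/89 ≈ 1666.8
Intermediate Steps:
o(l) = 1/(l + 1/(-7 + l))
119*14 + o(sqrt(2 + 0)) = 119*14 + (-7 + sqrt(2 + 0))/(1 + (sqrt(2 + 0))**2 - 7*sqrt(2 + 0)) = 1666 + (-7 + sqrt(2))/(1 + (sqrt(2))**2 - 7*sqrt(2)) = 1666 + (-7 + sqrt(2))/(1 + 2 - 7*sqrt(2)) = 1666 + (-7 + sqrt(2))/(3 - 7*sqrt(2))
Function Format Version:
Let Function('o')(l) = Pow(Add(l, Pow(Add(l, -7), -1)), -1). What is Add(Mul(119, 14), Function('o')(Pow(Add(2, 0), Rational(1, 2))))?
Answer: Add(Rational(148281, 89), Mul(Rational(46, 89), Pow(2, Rational(1, 2)))) ≈ 1666.8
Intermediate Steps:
Function('o')(l) = Pow(Add(l, Pow(Add(-7, l), -1)), -1)
Add(Mul(119, 14), Function('o')(Pow(Add(2, 0), Rational(1, 2)))) = Add(Mul(119, 14), Mul(Pow(Add(1, Pow(Pow(Add(2, 0), Rational(1, 2)), 2), Mul(-7, Pow(Add(2, 0), Rational(1, 2)))), -1), Add(-7, Pow(Add(2, 0), Rational(1, 2))))) = Add(1666, Mul(Pow(Add(1, Pow(Pow(2, Rational(1, 2)), 2), Mul(-7, Pow(2, Rational(1, 2)))), -1), Add(-7, Pow(2, Rational(1, 2))))) = Add(1666, Mul(Pow(Add(1, 2, Mul(-7, Pow(2, Rational(1, 2)))), -1), Add(-7, Pow(2, Rational(1, 2))))) = Add(1666, Mul(Pow(Add(3, Mul(-7, Pow(2, Rational(1, 2)))), -1), Add(-7, Pow(2, Rational(1, 2)))))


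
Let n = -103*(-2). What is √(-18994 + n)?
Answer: 2*I*√4697 ≈ 137.07*I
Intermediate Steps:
n = 206
√(-18994 + n) = √(-18994 + 206) = √(-18788) = 2*I*√4697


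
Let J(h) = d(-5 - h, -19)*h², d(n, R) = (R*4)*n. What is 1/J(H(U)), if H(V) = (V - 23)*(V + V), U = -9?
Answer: 1/14649901056 ≈ 6.8260e-11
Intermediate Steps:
H(V) = 2*V*(-23 + V) (H(V) = (-23 + V)*(2*V) = 2*V*(-23 + V))
d(n, R) = 4*R*n (d(n, R) = (4*R)*n = 4*R*n)
J(h) = h²*(380 + 76*h) (J(h) = (4*(-19)*(-5 - h))*h² = (380 + 76*h)*h² = h²*(380 + 76*h))
1/J(H(U)) = 1/(76*(2*(-9)*(-23 - 9))²*(5 + 2*(-9)*(-23 - 9))) = 1/(76*(2*(-9)*(-32))²*(5 + 2*(-9)*(-32))) = 1/(76*576²*(5 + 576)) = 1/(76*331776*581) = 1/14649901056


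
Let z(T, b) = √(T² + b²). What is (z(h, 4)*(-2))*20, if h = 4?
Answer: -160*√2 ≈ -226.27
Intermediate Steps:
(z(h, 4)*(-2))*20 = (√(4² + 4²)*(-2))*20 = (√(16 + 16)*(-2))*20 = (√32*(-2))*20 = ((4*√2)*(-2))*20 = -8*√2*20 = -160*√2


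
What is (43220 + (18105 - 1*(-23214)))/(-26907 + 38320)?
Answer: 84539/11413 ≈ 7.4073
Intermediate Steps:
(43220 + (18105 - 1*(-23214)))/(-26907 + 38320) = (43220 + (18105 + 23214))/11413 = (43220 + 41319)*(1/11413) = 84539*(1/11413) = 84539/11413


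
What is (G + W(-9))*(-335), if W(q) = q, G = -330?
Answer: 113565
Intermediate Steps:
(G + W(-9))*(-335) = (-330 - 9)*(-335) = -339*(-335) = 113565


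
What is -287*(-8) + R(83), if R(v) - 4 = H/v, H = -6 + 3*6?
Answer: 190912/83 ≈ 2300.1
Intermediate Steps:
H = 12 (H = -6 + 18 = 12)
R(v) = 4 + 12/v
-287*(-8) + R(83) = -287*(-8) + (4 + 12/83) = 2296 + (4 + 12*(1/83)) = 2296 + (4 + 12/83) = 2296 + 344/83 = 190912/83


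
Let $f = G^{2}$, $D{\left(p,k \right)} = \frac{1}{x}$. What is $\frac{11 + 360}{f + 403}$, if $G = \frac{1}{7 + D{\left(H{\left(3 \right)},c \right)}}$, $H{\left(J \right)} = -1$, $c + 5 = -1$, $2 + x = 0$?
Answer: $\frac{62699}{68111} \approx 0.92054$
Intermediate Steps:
$x = -2$ ($x = -2 + 0 = -2$)
$c = -6$ ($c = -5 - 1 = -6$)
$D{\left(p,k \right)} = - \frac{1}{2}$ ($D{\left(p,k \right)} = \frac{1}{-2} = - \frac{1}{2}$)
$G = \frac{2}{13}$ ($G = \frac{1}{7 - \frac{1}{2}} = \frac{1}{\frac{13}{2}} = \frac{2}{13} \approx 0.15385$)
$f = \frac{4}{169}$ ($f = \left(\frac{2}{13}\right)^{2} = \frac{4}{169} \approx 0.023669$)
$\frac{11 + 360}{f + 403} = \frac{11 + 360}{\frac{4}{169} + 403} = \frac{371}{\frac{68111}{169}} = 371 \cdot \frac{169}{68111} = \frac{62699}{68111}$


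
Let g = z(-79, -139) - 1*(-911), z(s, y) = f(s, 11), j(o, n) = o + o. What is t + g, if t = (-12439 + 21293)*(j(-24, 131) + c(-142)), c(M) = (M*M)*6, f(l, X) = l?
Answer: 1070768176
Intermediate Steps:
j(o, n) = 2*o
c(M) = 6*M² (c(M) = M²*6 = 6*M²)
z(s, y) = s
g = 832 (g = -79 - 1*(-911) = -79 + 911 = 832)
t = 1070767344 (t = (-12439 + 21293)*(2*(-24) + 6*(-142)²) = 8854*(-48 + 6*20164) = 8854*(-48 + 120984) = 8854*120936 = 1070767344)
t + g = 1070767344 + 832 = 1070768176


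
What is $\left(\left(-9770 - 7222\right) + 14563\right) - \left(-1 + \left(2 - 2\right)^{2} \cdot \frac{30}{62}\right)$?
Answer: $-2428$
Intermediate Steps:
$\left(\left(-9770 - 7222\right) + 14563\right) - \left(-1 + \left(2 - 2\right)^{2} \cdot \frac{30}{62}\right) = \left(-16992 + 14563\right) - \left(-1 + 0^{2} \cdot 30 \cdot \frac{1}{62}\right) = -2429 - \left(-1 + 0 \cdot \frac{15}{31}\right) = -2429 - \left(-1 + 0\right) = -2429 - -1 = -2429 + 1 = -2428$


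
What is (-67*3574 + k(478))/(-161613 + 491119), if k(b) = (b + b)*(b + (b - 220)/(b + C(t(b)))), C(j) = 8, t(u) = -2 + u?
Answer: 8829709/13344993 ≈ 0.66165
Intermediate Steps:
k(b) = 2*b*(b + (-220 + b)/(8 + b)) (k(b) = (b + b)*(b + (b - 220)/(b + 8)) = (2*b)*(b + (-220 + b)/(8 + b)) = 2*b*(b + (-220 + b)/(8 + b)))
(-67*3574 + k(478))/(-161613 + 491119) = (-67*3574 + 2*478*(-220 + 478² + 9*478)/(8 + 478))/(-161613 + 491119) = (-239458 + 2*478*(-220 + 228484 + 4302)/486)/329506 = (-239458 + 2*478*(1/486)*232566)*(1/329506) = (-239458 + 37055516/81)*(1/329506) = (17659418/81)*(1/329506) = 8829709/13344993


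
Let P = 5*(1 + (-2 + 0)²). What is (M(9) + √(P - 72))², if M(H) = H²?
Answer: (81 + I*√47)² ≈ 6514.0 + 1110.6*I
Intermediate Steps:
P = 25 (P = 5*(1 + (-2)²) = 5*(1 + 4) = 5*5 = 25)
(M(9) + √(P - 72))² = (9² + √(25 - 72))² = (81 + √(-47))² = (81 + I*√47)²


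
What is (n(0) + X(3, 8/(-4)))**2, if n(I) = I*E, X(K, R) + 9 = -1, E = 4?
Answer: 100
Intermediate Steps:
X(K, R) = -10 (X(K, R) = -9 - 1 = -10)
n(I) = 4*I (n(I) = I*4 = 4*I)
(n(0) + X(3, 8/(-4)))**2 = (4*0 - 10)**2 = (0 - 10)**2 = (-10)**2 = 100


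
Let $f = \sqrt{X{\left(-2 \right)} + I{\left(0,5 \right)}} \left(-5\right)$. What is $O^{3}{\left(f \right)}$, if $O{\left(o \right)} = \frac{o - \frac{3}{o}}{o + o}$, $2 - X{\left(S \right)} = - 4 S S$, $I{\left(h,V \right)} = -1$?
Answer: $\frac{9393931}{76765625} \approx 0.12237$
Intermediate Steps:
$X{\left(S \right)} = 2 + 4 S^{2}$ ($X{\left(S \right)} = 2 - - 4 S S = 2 - - 4 S^{2} = 2 + 4 S^{2}$)
$f = - 5 \sqrt{17}$ ($f = \sqrt{\left(2 + 4 \left(-2\right)^{2}\right) - 1} \left(-5\right) = \sqrt{\left(2 + 4 \cdot 4\right) - 1} \left(-5\right) = \sqrt{\left(2 + 16\right) - 1} \left(-5\right) = \sqrt{18 - 1} \left(-5\right) = \sqrt{17} \left(-5\right) = - 5 \sqrt{17} \approx -20.616$)
$O{\left(o \right)} = \frac{o - \frac{3}{o}}{2 o}$
$O^{3}{\left(f \right)} = \left(\frac{-3 + \left(- 5 \sqrt{17}\right)^{2}}{2 \cdot 425}\right)^{3} = \left(\frac{1}{2} \cdot \frac{1}{425} \left(-3 + 425\right)\right)^{3} = \left(\frac{1}{2} \cdot \frac{1}{425} \cdot 422\right)^{3} = \left(\frac{211}{425}\right)^{3} = \frac{9393931}{76765625}$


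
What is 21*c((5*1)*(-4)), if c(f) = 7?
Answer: 147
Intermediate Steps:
21*c((5*1)*(-4)) = 21*7 = 147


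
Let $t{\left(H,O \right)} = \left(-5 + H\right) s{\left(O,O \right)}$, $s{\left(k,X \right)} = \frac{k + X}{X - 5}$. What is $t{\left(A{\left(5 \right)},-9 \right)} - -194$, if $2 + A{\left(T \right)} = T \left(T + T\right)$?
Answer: $\frac{1745}{7} \approx 249.29$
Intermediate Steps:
$s{\left(k,X \right)} = \frac{X + k}{-5 + X}$
$A{\left(T \right)} = -2 + 2 T^{2}$ ($A{\left(T \right)} = -2 + T \left(T + T\right) = -2 + T 2 T = -2 + 2 T^{2}$)
$t{\left(H,O \right)} = \frac{2 O \left(-5 + H\right)}{-5 + O}$ ($t{\left(H,O \right)} = \left(-5 + H\right) \frac{O + O}{-5 + O} = \left(-5 + H\right) \frac{2 O}{-5 + O} = \frac{2 O \left(-5 + H\right)}{-5 + O}$)
$t{\left(A{\left(5 \right)},-9 \right)} - -194 = 2 \left(-9\right) \frac{1}{-5 - 9} \left(-5 - \left(2 - 2 \cdot 5^{2}\right)\right) - -194 = 2 \left(-9\right) \frac{1}{-14} \left(-5 + \left(-2 + 2 \cdot 25\right)\right) + 194 = 2 \left(-9\right) \left(- \frac{1}{14}\right) \left(-5 + \left(-2 + 50\right)\right) + 194 = 2 \left(-9\right) \left(- \frac{1}{14}\right) \left(-5 + 48\right) + 194 = 2 \left(-9\right) \left(- \frac{1}{14}\right) 43 + 194 = \frac{387}{7} + 194 = \frac{1745}{7}$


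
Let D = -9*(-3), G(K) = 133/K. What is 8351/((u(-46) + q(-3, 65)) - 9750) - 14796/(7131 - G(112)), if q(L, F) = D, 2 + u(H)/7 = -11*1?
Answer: -467997733/159935954 ≈ -2.9262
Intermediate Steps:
u(H) = -91 (u(H) = -14 + 7*(-11*1) = -14 + 7*(-11) = -14 - 77 = -91)
D = 27
q(L, F) = 27
8351/((u(-46) + q(-3, 65)) - 9750) - 14796/(7131 - G(112)) = 8351/((-91 + 27) - 9750) - 14796/(7131 - 133/112) = 8351/(-64 - 9750) - 14796/(7131 - 133/112) = 8351/(-9814) - 14796/(7131 - 1*19/16) = 8351*(-1/9814) - 14796/(7131 - 19/16) = -1193/1402 - 14796/114077/16 = -1193/1402 - 14796*16/114077 = -1193/1402 - 236736/114077 = -467997733/159935954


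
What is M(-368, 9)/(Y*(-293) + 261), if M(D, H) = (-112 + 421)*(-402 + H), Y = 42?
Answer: 40479/4015 ≈ 10.082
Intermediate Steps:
M(D, H) = -124218 + 309*H (M(D, H) = 309*(-402 + H) = -124218 + 309*H)
M(-368, 9)/(Y*(-293) + 261) = (-124218 + 309*9)/(42*(-293) + 261) = (-124218 + 2781)/(-12306 + 261) = -121437/(-12045) = -121437*(-1/12045) = 40479/4015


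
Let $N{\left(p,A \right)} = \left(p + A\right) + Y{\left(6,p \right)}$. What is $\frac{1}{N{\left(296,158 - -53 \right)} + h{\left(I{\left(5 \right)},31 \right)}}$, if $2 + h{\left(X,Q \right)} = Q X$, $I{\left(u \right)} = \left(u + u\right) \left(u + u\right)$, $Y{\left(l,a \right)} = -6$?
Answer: $\frac{1}{3599} \approx 0.00027785$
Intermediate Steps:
$I{\left(u \right)} = 4 u^{2}$ ($I{\left(u \right)} = 2 u 2 u = 4 u^{2}$)
$h{\left(X,Q \right)} = -2 + Q X$
$N{\left(p,A \right)} = -6 + A + p$ ($N{\left(p,A \right)} = \left(p + A\right) - 6 = \left(A + p\right) - 6 = -6 + A + p$)
$\frac{1}{N{\left(296,158 - -53 \right)} + h{\left(I{\left(5 \right)},31 \right)}} = \frac{1}{\left(-6 + \left(158 - -53\right) + 296\right) - \left(2 - 31 \cdot 4 \cdot 5^{2}\right)} = \frac{1}{\left(-6 + \left(158 + 53\right) + 296\right) - \left(2 - 31 \cdot 4 \cdot 25\right)} = \frac{1}{\left(-6 + 211 + 296\right) + \left(-2 + 31 \cdot 100\right)} = \frac{1}{501 + \left(-2 + 3100\right)} = \frac{1}{501 + 3098} = \frac{1}{3599}$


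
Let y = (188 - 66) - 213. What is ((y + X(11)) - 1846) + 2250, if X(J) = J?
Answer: 324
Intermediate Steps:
y = -91 (y = 122 - 213 = -91)
((y + X(11)) - 1846) + 2250 = ((-91 + 11) - 1846) + 2250 = (-80 - 1846) + 2250 = -1926 + 2250 = 324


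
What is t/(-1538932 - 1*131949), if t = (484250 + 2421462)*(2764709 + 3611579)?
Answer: -18527656557056/1670881 ≈ -1.1089e+7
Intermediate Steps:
t = 18527656557056 (t = 2905712*6376288 = 18527656557056)
t/(-1538932 - 1*131949) = 18527656557056/(-1538932 - 1*131949) = 18527656557056/(-1538932 - 131949) = 18527656557056/(-1670881) = 18527656557056*(-1/1670881) = -18527656557056/1670881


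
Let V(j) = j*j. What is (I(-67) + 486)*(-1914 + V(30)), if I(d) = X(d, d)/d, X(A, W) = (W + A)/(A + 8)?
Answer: -29073408/59 ≈ -4.9277e+5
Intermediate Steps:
X(A, W) = (A + W)/(8 + A)
I(d) = 2/(8 + d) (I(d) = ((d + d)/(8 + d))/d = ((2*d)/(8 + d))/d = (2*d/(8 + d))/d = 2/(8 + d))
V(j) = j²
(I(-67) + 486)*(-1914 + V(30)) = (2/(8 - 67) + 486)*(-1914 + 30²) = (2/(-59) + 486)*(-1914 + 900) = (2*(-1/59) + 486)*(-1014) = (-2/59 + 486)*(-1014) = (28672/59)*(-1014) = -29073408/59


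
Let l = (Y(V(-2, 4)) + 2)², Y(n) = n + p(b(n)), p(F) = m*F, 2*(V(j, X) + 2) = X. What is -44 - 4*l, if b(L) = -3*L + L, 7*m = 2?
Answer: -60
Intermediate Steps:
m = 2/7 (m = (⅐)*2 = 2/7 ≈ 0.28571)
b(L) = -2*L
V(j, X) = -2 + X/2
p(F) = 2*F/7
Y(n) = 3*n/7 (Y(n) = n + 2*(-2*n)/7 = n - 4*n/7 = 3*n/7)
l = 4 (l = (3*(-2 + (½)*4)/7 + 2)² = (3*(-2 + 2)/7 + 2)² = ((3/7)*0 + 2)² = (0 + 2)² = 2² = 4)
-44 - 4*l = -44 - 4*4 = -44 - 16 = -60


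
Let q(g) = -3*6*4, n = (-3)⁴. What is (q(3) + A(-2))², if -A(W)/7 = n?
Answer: 408321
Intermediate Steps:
n = 81
A(W) = -567 (A(W) = -7*81 = -567)
q(g) = -72 (q(g) = -18*4 = -72)
(q(3) + A(-2))² = (-72 - 567)² = (-639)² = 408321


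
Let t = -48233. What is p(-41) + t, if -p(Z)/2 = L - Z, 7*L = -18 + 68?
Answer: -338305/7 ≈ -48329.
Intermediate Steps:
L = 50/7 (L = (-18 + 68)/7 = (⅐)*50 = 50/7 ≈ 7.1429)
p(Z) = -100/7 + 2*Z (p(Z) = -2*(50/7 - Z) = -100/7 + 2*Z)
p(-41) + t = (-100/7 + 2*(-41)) - 48233 = (-100/7 - 82) - 48233 = -674/7 - 48233 = -338305/7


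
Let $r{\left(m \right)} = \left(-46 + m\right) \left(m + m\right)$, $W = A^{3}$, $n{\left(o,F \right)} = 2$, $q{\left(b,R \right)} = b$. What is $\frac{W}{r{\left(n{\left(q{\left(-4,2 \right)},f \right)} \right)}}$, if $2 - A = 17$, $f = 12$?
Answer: $\frac{3375}{176} \approx 19.176$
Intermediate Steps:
$A = -15$ ($A = 2 - 17 = -15$)
$W = -3375$ ($W = \left(-15\right)^{3} = -3375$)
$r{\left(m \right)} = 2 m \left(-46 + m\right)$ ($r{\left(m \right)} = \left(-46 + m\right) 2 m = 2 m \left(-46 + m\right)$)
$\frac{W}{r{\left(n{\left(q{\left(-4,2 \right)},f \right)} \right)}} = - \frac{3375}{2 \cdot 2 \left(-46 + 2\right)} = - \frac{3375}{2 \cdot 2 \left(-44\right)} = - \frac{3375}{-176} = \left(-3375\right) \left(- \frac{1}{176}\right) = \frac{3375}{176}$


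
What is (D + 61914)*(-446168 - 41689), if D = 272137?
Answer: -162969118707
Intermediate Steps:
(D + 61914)*(-446168 - 41689) = (272137 + 61914)*(-446168 - 41689) = 334051*(-487857) = -162969118707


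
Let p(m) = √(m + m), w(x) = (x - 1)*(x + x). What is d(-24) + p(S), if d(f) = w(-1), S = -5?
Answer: 4 + I*√10 ≈ 4.0 + 3.1623*I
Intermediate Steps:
w(x) = 2*x*(-1 + x) (w(x) = (-1 + x)*(2*x) = 2*x*(-1 + x))
p(m) = √2*√m (p(m) = √(2*m) = √2*√m)
d(f) = 4 (d(f) = 2*(-1)*(-1 - 1) = 2*(-1)*(-2) = 4)
d(-24) + p(S) = 4 + √2*√(-5) = 4 + √2*(I*√5) = 4 + I*√10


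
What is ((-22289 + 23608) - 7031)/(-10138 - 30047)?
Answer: 1904/13395 ≈ 0.14214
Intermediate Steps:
((-22289 + 23608) - 7031)/(-10138 - 30047) = (1319 - 7031)/(-40185) = -5712*(-1/40185) = 1904/13395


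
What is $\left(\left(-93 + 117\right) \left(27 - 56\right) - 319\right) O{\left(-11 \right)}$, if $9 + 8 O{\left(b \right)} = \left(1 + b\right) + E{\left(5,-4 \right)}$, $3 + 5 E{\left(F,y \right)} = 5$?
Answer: $\frac{18879}{8} \approx 2359.9$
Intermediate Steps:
$E{\left(F,y \right)} = \frac{2}{5}$ ($E{\left(F,y \right)} = - \frac{3}{5} + \frac{1}{5} \cdot 5 = - \frac{3}{5} + 1 = \frac{2}{5}$)
$O{\left(b \right)} = - \frac{19}{20} + \frac{b}{8}$ ($O{\left(b \right)} = - \frac{9}{8} + \frac{\left(1 + b\right) + \frac{2}{5}}{8} = - \frac{9}{8} + \frac{\frac{7}{5} + b}{8} = - \frac{9}{8} + \left(\frac{7}{40} + \frac{b}{8}\right) = - \frac{19}{20} + \frac{b}{8}$)
$\left(\left(-93 + 117\right) \left(27 - 56\right) - 319\right) O{\left(-11 \right)} = \left(\left(-93 + 117\right) \left(27 - 56\right) - 319\right) \left(- \frac{19}{20} + \frac{1}{8} \left(-11\right)\right) = \left(24 \left(-29\right) - 319\right) \left(- \frac{19}{20} - \frac{11}{8}\right) = \left(-696 - 319\right) \left(- \frac{93}{40}\right) = \left(-1015\right) \left(- \frac{93}{40}\right) = \frac{18879}{8}$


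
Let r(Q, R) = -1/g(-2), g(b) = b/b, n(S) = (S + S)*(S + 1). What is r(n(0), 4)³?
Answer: -1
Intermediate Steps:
n(S) = 2*S*(1 + S) (n(S) = (2*S)*(1 + S) = 2*S*(1 + S))
g(b) = 1
r(Q, R) = -1 (r(Q, R) = -1/1 = -1*1 = -1)
r(n(0), 4)³ = (-1)³ = -1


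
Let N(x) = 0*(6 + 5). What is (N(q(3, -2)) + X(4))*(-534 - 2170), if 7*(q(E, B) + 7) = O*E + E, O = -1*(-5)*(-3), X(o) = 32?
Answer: -86528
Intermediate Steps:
O = -15 (O = 5*(-3) = -15)
q(E, B) = -7 - 2*E (q(E, B) = -7 + (-15*E + E)/7 = -7 + (-14*E)/7 = -7 - 2*E)
N(x) = 0 (N(x) = 0*11 = 0)
(N(q(3, -2)) + X(4))*(-534 - 2170) = (0 + 32)*(-534 - 2170) = 32*(-2704) = -86528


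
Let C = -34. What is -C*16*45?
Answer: 24480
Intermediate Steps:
-C*16*45 = -(-34*16)*45 = -(-544)*45 = -1*(-24480) = 24480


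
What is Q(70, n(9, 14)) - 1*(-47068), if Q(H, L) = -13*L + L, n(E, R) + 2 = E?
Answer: 46984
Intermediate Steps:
n(E, R) = -2 + E
Q(H, L) = -12*L
Q(70, n(9, 14)) - 1*(-47068) = -12*(-2 + 9) - 1*(-47068) = -12*7 + 47068 = -84 + 47068 = 46984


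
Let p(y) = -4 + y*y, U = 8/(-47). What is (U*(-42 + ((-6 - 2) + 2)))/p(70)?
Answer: 4/2397 ≈ 0.0016688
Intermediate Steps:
U = -8/47 (U = 8*(-1/47) = -8/47 ≈ -0.17021)
p(y) = -4 + y²
(U*(-42 + ((-6 - 2) + 2)))/p(70) = (-8*(-42 + ((-6 - 2) + 2))/47)/(-4 + 70²) = (-8*(-42 + (-8 + 2))/47)/(-4 + 4900) = -8*(-42 - 6)/47/4896 = -8/47*(-48)*(1/4896) = (384/47)*(1/4896) = 4/2397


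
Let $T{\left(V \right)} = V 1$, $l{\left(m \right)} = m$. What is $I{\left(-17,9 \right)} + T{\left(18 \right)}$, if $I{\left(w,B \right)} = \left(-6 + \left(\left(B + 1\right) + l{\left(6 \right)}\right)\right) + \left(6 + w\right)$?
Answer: $17$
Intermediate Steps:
$T{\left(V \right)} = V$
$I{\left(w,B \right)} = 7 + B + w$ ($I{\left(w,B \right)} = \left(-6 + \left(\left(B + 1\right) + 6\right)\right) + \left(6 + w\right) = \left(-6 + \left(\left(1 + B\right) + 6\right)\right) + \left(6 + w\right) = \left(-6 + \left(7 + B\right)\right) + \left(6 + w\right) = \left(1 + B\right) + \left(6 + w\right) = 7 + B + w$)
$I{\left(-17,9 \right)} + T{\left(18 \right)} = \left(7 + 9 - 17\right) + 18 = -1 + 18 = 17$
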